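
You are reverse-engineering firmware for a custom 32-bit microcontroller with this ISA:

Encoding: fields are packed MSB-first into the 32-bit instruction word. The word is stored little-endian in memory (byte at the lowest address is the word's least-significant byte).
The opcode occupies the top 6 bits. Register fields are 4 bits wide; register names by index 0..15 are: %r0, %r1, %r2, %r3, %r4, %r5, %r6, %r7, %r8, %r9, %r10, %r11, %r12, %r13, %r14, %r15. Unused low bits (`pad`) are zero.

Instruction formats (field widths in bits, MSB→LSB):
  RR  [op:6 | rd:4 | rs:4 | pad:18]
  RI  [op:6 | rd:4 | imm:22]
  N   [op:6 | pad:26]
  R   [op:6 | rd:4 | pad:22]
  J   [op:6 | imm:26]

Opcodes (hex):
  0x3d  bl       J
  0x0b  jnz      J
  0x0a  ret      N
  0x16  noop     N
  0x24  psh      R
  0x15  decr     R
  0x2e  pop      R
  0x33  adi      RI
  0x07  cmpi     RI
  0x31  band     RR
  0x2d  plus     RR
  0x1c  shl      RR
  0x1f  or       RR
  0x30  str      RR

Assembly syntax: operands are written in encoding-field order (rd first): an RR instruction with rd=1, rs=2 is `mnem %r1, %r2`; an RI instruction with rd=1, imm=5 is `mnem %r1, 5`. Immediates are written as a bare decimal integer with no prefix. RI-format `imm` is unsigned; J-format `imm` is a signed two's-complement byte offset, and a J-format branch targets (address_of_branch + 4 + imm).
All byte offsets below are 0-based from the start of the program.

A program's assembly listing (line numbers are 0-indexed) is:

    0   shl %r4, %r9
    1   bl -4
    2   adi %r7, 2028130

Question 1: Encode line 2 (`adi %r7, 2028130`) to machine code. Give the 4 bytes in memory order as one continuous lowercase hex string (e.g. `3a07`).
2. adi fields op=0x33:6|rd=7:4|imm=2028130:22 → word cddef262h → 62 f2 de cd

62f2decd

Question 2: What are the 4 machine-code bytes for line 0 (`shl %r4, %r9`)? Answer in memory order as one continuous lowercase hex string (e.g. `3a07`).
0. shl fields op=0x1c:6|rd=4:4|rs=9:4|pad=0:18 → word 71240000h → 00 00 24 71

00002471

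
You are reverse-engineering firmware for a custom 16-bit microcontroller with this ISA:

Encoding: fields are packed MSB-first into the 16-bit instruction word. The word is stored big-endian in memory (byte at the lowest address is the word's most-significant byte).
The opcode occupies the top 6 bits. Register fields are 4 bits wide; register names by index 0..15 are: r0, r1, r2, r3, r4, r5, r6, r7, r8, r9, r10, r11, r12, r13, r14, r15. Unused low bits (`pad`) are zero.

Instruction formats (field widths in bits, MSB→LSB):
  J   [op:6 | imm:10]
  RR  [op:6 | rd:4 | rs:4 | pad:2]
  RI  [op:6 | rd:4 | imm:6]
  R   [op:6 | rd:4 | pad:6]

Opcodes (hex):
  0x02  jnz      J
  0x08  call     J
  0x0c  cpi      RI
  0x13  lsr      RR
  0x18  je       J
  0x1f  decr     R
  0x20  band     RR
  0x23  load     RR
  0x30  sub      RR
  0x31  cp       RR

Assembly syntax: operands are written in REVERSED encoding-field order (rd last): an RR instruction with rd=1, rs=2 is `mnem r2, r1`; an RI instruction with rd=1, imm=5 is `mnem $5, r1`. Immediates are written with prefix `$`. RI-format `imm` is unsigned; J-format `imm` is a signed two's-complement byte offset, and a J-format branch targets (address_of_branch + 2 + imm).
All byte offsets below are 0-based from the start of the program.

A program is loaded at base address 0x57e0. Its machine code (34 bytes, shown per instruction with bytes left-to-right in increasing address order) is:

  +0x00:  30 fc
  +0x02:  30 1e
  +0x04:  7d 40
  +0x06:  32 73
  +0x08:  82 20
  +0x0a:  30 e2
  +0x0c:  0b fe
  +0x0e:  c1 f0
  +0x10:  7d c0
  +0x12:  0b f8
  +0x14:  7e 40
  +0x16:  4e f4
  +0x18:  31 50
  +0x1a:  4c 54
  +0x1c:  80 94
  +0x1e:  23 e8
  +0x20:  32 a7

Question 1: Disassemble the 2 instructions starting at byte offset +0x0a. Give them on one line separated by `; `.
cpi $34, r3; jnz $-2

@+0a  big-endian(30 e2) = 0x30e2
  opcode bits[15:10]=0xc: cpi/RI
  rd: (w>>6)&0xf=0x3 → r3
  imm: (w>>0)&0x3f=0x22 → $34
@+0c  big-endian(0b fe) = 0x0bfe
  opcode bits[15:10]=0x2: jnz/J
  imm: (w>>0)&0x3ff=0x3fe (s10→-2) → $-2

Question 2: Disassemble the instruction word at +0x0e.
sub r12, r7

+0x0e: c1 f0 ⇒ word 0xc1f0 (big)
  opcode bits[15:10]=0x30: sub/RR
  rd: (w>>6)&0xf=0x7 → r7
  rs: (w>>2)&0xf=0xc → r12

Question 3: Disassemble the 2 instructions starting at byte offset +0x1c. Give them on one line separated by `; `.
band r5, r2; call $-24

+0x1c: 80 94 ⇒ word 0x8094 (big)
  opcode bits[15:10]=0x20: band/RR
  rd@[9:6]=0x2 ⇒ r2
  rs@[5:2]=0x5 ⇒ r5
+0x1e: 23 e8 ⇒ word 0x23e8 (big)
  opcode bits[15:10]=0x8: call/J
  imm@[9:0]=0x3e8 (s10→-24) ⇒ $-24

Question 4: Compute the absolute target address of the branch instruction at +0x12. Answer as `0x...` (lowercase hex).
0x57ec

[12] 0b f8 → 0x0bf8
  opcode bits[15:10]=0x2: jnz/J
  imm: (w>>0)&0x3ff=0x3f8 (s10→-8) → $-8
  target = base 0x57e0 + off 0x12 + 2 + imm -8 = 0x57ec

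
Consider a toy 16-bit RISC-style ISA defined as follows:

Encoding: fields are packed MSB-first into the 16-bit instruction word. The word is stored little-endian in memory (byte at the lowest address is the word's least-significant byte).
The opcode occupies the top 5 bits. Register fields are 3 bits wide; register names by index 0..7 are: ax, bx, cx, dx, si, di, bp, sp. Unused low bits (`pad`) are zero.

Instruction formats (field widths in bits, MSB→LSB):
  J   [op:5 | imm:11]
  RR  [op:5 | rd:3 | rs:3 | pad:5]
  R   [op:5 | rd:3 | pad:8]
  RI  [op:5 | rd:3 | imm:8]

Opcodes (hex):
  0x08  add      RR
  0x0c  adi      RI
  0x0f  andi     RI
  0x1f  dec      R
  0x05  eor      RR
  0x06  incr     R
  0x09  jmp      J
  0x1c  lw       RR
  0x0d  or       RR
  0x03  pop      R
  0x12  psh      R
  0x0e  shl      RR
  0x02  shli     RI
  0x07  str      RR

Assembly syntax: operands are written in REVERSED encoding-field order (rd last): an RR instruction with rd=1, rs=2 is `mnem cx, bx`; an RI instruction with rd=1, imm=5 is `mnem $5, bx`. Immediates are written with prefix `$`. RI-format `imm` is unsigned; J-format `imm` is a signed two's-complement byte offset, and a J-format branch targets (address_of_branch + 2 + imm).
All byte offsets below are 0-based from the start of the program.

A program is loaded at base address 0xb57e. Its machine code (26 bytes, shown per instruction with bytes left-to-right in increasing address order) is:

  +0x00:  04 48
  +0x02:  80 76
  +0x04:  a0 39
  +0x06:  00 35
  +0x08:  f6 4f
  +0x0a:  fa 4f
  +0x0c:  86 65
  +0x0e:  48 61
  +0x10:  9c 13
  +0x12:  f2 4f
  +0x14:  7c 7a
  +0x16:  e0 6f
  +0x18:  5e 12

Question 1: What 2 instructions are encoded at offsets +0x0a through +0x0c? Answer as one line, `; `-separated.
off 0x0a: read fa 4f as little → 0x4ffa
  op=0x4ffa>>11=0x9 ⇒ jmp (J)
  [10:0] imm=2042 (s11→-6) = $-6
off 0x0c: read 86 65 as little → 0x6586
  op=0x6586>>11=0xc ⇒ adi (RI)
  [10:8] rd=5 = di
  [7:0] imm=134 = $134

jmp $-6; adi $134, di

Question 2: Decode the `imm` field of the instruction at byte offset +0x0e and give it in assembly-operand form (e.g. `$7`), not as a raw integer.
[0e] 48 61 → 0x6148
  opcode bits[15:11]=0xc: adi/RI
  [10:8] rd=1 = bx
  [7:0] imm=72 = $72

$72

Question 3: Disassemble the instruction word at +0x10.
+0x10: 9c 13 ⇒ word 0x139c (little)
  top 5b → 0x2 → shli [RI]
  [10:8] rd=3 = dx
  [7:0] imm=156 = $156

shli $156, dx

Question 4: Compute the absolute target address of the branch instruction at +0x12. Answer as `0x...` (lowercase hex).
0xb584

+0x12: f2 4f ⇒ word 0x4ff2 (little)
  op=0x4ff2>>11=0x9 ⇒ jmp (J)
  [10:0] imm=2034 (s11→-14) = $-14
  target = base 0xb57e + off 0x12 + 2 + imm -14 = 0xb584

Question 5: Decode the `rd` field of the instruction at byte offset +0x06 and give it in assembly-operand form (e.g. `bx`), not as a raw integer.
off 0x06: read 00 35 as little → 0x3500
  op=0x3500>>11=0x6 ⇒ incr (R)
  rd@[10:8]=0x5 ⇒ di

di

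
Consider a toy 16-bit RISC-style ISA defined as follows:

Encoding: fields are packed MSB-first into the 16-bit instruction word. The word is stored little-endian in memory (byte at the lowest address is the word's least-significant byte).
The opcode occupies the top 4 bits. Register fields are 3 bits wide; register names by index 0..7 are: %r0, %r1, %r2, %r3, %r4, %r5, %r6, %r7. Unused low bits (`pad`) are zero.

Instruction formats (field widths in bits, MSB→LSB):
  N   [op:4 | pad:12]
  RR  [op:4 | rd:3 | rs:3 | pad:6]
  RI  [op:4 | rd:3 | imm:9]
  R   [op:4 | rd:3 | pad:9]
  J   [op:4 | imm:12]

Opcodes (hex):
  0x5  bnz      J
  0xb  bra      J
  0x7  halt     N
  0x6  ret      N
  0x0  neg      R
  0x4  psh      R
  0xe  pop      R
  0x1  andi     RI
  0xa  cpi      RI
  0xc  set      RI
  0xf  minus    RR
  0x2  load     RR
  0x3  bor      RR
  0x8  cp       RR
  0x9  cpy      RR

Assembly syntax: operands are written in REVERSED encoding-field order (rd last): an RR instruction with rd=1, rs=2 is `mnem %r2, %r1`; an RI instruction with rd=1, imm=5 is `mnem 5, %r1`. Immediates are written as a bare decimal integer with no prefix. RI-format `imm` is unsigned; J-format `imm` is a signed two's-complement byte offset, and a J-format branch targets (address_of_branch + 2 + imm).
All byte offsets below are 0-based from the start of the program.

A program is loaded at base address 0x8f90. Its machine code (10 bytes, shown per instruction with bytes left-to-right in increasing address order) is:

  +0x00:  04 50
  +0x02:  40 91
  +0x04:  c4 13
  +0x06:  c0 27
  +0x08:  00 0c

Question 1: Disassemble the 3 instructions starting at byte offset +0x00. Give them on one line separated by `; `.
bnz 4; cpy %r5, %r0; andi 452, %r1

+0x00: 04 50 ⇒ word 0x5004 (little)
  op=0x5004>>12=0x5 ⇒ bnz (J)
  imm: (w>>0)&0xfff=0x4 → 4
+0x02: 40 91 ⇒ word 0x9140 (little)
  op=0x9140>>12=0x9 ⇒ cpy (RR)
  rd: (w>>9)&0x7=0x0 → %r0
  rs: (w>>6)&0x7=0x5 → %r5
+0x04: c4 13 ⇒ word 0x13c4 (little)
  op=0x13c4>>12=0x1 ⇒ andi (RI)
  rd: (w>>9)&0x7=0x1 → %r1
  imm: (w>>0)&0x1ff=0x1c4 → 452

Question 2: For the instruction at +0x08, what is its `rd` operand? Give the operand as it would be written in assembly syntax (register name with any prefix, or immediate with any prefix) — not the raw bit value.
%r6

off 0x08: read 00 0c as little → 0x0c00
  opcode bits[15:12]=0x0: neg/R
  [11:9] rd=6 = %r6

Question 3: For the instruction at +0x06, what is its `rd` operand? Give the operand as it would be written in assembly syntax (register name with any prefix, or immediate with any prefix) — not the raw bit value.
@+06  little-endian(c0 27) = 0x27c0
  top 4b → 0x2 → load [RR]
  [11:9] rd=3 = %r3
  [8:6] rs=7 = %r7

%r3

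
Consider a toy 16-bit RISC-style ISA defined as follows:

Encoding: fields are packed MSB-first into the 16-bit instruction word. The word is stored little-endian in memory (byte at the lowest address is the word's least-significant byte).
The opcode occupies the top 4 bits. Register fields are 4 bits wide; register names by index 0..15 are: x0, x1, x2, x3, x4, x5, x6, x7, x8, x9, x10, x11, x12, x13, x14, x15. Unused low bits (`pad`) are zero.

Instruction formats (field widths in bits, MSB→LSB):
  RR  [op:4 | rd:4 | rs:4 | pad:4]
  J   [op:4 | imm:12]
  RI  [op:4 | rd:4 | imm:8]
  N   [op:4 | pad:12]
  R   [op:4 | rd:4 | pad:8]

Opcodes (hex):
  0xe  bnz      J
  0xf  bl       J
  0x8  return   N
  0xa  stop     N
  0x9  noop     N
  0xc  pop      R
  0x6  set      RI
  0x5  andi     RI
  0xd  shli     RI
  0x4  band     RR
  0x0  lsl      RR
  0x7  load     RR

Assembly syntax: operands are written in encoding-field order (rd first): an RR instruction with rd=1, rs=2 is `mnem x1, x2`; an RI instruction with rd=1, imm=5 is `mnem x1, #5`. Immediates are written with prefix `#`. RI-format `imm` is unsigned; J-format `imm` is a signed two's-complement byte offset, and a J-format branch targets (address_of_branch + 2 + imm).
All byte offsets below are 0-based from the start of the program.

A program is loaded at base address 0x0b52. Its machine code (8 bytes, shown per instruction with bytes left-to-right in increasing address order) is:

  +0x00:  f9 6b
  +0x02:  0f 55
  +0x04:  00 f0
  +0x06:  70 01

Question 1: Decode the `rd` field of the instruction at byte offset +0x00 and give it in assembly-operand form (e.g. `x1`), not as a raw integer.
@+00  little-endian(f9 6b) = 0x6bf9
  opcode bits[15:12]=0x6: set/RI
  rd@[11:8]=0xb ⇒ x11
  imm@[7:0]=0xf9 ⇒ #249

x11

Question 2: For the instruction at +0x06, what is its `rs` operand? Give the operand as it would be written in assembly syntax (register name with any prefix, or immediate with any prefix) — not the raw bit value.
off 0x06: read 70 01 as little → 0x0170
  op=0x0170>>12=0x0 ⇒ lsl (RR)
  rd: (w>>8)&0xf=0x1 → x1
  rs: (w>>4)&0xf=0x7 → x7

x7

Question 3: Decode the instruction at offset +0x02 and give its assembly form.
@+02  little-endian(0f 55) = 0x550f
  top 4b → 0x5 → andi [RI]
  rd@[11:8]=0x5 ⇒ x5
  imm@[7:0]=0xf ⇒ #15

andi x5, #15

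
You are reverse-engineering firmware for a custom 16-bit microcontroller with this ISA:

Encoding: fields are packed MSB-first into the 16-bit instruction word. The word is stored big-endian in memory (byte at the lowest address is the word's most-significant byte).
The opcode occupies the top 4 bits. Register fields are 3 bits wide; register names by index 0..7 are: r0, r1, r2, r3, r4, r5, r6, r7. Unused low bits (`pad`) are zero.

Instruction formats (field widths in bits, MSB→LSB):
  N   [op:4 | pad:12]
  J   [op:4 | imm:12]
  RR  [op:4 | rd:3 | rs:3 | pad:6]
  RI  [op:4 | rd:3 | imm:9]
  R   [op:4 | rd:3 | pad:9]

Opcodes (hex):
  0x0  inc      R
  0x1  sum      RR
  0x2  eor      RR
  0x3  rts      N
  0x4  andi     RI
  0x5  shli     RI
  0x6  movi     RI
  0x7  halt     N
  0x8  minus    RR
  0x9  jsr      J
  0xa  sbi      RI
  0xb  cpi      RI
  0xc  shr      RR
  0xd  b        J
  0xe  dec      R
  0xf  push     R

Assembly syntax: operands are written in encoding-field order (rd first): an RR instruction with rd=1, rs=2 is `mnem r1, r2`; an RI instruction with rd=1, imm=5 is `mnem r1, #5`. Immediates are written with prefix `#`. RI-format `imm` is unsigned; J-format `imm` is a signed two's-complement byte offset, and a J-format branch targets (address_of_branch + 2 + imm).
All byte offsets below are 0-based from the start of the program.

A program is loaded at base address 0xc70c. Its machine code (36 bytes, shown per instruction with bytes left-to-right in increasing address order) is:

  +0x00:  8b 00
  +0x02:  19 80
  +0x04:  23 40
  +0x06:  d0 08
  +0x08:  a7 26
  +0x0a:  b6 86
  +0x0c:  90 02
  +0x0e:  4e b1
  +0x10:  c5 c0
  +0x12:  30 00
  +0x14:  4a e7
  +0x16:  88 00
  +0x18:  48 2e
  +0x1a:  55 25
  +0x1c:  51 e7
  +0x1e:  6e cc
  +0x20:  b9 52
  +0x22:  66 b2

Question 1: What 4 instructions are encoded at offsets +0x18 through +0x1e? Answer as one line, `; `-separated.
andi r4, #46; shli r2, #293; shli r0, #487; movi r7, #204

@+18  big-endian(48 2e) = 0x482e
  top 4b → 0x4 → andi [RI]
  rd: (w>>9)&0x7=0x4 → r4
  imm: (w>>0)&0x1ff=0x2e → #46
@+1a  big-endian(55 25) = 0x5525
  top 4b → 0x5 → shli [RI]
  rd: (w>>9)&0x7=0x2 → r2
  imm: (w>>0)&0x1ff=0x125 → #293
@+1c  big-endian(51 e7) = 0x51e7
  top 4b → 0x5 → shli [RI]
  rd: (w>>9)&0x7=0x0 → r0
  imm: (w>>0)&0x1ff=0x1e7 → #487
@+1e  big-endian(6e cc) = 0x6ecc
  top 4b → 0x6 → movi [RI]
  rd: (w>>9)&0x7=0x7 → r7
  imm: (w>>0)&0x1ff=0xcc → #204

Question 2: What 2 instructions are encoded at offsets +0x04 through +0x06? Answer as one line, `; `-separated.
@+04  big-endian(23 40) = 0x2340
  top 4b → 0x2 → eor [RR]
  [11:9] rd=1 = r1
  [8:6] rs=5 = r5
@+06  big-endian(d0 08) = 0xd008
  top 4b → 0xd → b [J]
  [11:0] imm=8 = #8

eor r1, r5; b #8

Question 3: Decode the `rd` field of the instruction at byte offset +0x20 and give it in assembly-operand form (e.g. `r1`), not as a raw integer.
[20] b9 52 → 0xb952
  top 4b → 0xb → cpi [RI]
  rd@[11:9]=0x4 ⇒ r4
  imm@[8:0]=0x152 ⇒ #338

r4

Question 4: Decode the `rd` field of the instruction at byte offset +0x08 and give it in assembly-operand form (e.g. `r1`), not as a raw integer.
r3

[08] a7 26 → 0xa726
  top 4b → 0xa → sbi [RI]
  rd: (w>>9)&0x7=0x3 → r3
  imm: (w>>0)&0x1ff=0x126 → #294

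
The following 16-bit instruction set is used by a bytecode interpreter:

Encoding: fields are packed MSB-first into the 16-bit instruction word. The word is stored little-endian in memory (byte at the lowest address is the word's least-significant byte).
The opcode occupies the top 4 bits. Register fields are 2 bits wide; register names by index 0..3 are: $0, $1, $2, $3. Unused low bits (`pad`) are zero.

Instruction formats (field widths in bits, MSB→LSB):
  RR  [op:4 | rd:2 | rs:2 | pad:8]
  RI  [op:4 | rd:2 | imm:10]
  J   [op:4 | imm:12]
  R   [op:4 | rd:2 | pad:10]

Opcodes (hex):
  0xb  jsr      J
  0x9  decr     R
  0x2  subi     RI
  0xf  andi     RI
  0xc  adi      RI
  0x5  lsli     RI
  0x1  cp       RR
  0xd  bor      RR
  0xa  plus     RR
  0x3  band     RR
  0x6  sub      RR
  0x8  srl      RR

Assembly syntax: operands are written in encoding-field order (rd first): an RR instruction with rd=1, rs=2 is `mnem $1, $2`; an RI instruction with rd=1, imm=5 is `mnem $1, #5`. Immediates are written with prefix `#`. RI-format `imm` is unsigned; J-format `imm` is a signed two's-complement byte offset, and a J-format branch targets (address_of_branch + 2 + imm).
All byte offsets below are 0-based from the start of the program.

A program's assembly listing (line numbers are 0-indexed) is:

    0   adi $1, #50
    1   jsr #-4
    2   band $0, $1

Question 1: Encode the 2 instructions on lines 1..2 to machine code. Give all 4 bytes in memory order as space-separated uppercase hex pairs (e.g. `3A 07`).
FC BF 00 31

line 1 (jsr): pack op=0xb:4|imm=-4:12 = 0xbffc; little→ fc bf
line 2 (band): pack op=0x3:4|rd=0:2|rs=1:2|pad=0:8 = 0x3100; little→ 00 31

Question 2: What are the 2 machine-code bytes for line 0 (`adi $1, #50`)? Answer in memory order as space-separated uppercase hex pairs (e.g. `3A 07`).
32 C4

L0: adi op=0xc:4|rd=1:2|imm=50:10 ⇒ 0xc432 ⇒ little 32 c4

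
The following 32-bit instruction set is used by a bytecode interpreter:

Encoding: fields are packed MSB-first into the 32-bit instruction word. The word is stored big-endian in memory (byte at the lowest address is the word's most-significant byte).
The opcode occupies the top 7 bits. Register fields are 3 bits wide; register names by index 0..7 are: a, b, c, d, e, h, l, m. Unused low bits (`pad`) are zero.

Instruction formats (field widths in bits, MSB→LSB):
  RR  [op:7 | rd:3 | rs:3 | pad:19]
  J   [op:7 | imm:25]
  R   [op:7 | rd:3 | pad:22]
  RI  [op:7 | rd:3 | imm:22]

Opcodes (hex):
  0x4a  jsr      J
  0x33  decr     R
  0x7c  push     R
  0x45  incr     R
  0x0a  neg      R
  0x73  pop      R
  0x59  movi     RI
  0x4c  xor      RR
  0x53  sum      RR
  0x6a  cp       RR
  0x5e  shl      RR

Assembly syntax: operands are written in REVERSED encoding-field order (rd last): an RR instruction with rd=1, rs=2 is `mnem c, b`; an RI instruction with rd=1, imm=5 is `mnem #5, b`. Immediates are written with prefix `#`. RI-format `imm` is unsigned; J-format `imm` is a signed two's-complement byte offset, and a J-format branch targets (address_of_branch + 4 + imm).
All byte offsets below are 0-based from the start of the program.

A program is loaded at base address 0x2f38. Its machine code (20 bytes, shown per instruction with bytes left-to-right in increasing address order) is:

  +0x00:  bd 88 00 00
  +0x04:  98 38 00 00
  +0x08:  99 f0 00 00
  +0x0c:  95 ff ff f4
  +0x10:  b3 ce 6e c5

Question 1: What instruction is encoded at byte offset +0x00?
shl b, l

off 0x00: read bd 88 00 00 as big → 0xbd880000
  top 7b → 0x5e → shl [RR]
  [24:22] rd=6 = l
  [21:19] rs=1 = b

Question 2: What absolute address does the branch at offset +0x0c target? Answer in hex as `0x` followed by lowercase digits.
@+0c  big-endian(95 ff ff f4) = 0x95fffff4
  opcode bits[31:25]=0x4a: jsr/J
  imm@[24:0]=0x1fffff4 (s25→-12) ⇒ #-12
  target = base 0x2f38 + off 0x0c + 4 + imm -12 = 0x2f3c

0x2f3c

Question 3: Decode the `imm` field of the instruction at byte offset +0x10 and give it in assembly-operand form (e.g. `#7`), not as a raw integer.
@+10  big-endian(b3 ce 6e c5) = 0xb3ce6ec5
  opcode bits[31:25]=0x59: movi/RI
  rd@[24:22]=0x7 ⇒ m
  imm@[21:0]=0xe6ec5 ⇒ #945861

#945861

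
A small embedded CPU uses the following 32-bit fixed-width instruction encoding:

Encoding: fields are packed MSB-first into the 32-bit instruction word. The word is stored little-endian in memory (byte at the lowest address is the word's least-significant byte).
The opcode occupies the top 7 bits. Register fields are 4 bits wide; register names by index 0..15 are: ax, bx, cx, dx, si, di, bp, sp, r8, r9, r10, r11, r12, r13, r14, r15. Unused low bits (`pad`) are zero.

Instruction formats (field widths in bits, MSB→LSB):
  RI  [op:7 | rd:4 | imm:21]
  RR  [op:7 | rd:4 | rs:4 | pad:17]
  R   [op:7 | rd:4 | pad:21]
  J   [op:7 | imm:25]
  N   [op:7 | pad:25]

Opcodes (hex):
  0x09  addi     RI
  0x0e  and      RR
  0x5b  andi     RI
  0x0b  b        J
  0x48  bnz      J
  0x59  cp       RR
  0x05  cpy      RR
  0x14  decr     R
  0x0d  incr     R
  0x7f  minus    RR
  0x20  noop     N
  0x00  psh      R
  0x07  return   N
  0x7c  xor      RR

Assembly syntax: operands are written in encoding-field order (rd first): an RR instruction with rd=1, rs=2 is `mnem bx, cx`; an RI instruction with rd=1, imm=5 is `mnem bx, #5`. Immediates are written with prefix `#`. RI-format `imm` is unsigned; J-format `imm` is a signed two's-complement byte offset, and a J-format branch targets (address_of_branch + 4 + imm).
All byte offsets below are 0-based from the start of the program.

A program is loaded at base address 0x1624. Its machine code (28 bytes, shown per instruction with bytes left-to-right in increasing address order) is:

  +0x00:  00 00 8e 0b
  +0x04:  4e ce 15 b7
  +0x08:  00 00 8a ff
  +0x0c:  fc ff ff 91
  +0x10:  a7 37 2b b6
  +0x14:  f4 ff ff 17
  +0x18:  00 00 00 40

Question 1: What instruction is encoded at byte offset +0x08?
[08] 00 00 8a ff → 0xff8a0000
  op=0xff8a0000>>25=0x7f ⇒ minus (RR)
  rd: (w>>21)&0xf=0xc → r12
  rs: (w>>17)&0xf=0x5 → di

minus r12, di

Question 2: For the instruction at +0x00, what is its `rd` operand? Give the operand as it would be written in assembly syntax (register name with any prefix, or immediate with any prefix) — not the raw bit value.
r12

[00] 00 00 8e 0b → 0x0b8e0000
  top 7b → 0x5 → cpy [RR]
  rd@[24:21]=0xc ⇒ r12
  rs@[20:17]=0x7 ⇒ sp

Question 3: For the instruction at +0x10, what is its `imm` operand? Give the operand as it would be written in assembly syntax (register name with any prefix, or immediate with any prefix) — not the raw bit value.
#735143

+0x10: a7 37 2b b6 ⇒ word 0xb62b37a7 (little)
  opcode bits[31:25]=0x5b: andi/RI
  [24:21] rd=1 = bx
  [20:0] imm=735143 = #735143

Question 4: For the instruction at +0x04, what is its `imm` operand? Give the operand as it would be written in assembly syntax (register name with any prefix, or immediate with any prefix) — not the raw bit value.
#1429070

off 0x04: read 4e ce 15 b7 as little → 0xb715ce4e
  opcode bits[31:25]=0x5b: andi/RI
  [24:21] rd=8 = r8
  [20:0] imm=1429070 = #1429070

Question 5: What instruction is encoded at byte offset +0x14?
@+14  little-endian(f4 ff ff 17) = 0x17fffff4
  opcode bits[31:25]=0xb: b/J
  imm: (w>>0)&0x1ffffff=0x1fffff4 (s25→-12) → #-12

b #-12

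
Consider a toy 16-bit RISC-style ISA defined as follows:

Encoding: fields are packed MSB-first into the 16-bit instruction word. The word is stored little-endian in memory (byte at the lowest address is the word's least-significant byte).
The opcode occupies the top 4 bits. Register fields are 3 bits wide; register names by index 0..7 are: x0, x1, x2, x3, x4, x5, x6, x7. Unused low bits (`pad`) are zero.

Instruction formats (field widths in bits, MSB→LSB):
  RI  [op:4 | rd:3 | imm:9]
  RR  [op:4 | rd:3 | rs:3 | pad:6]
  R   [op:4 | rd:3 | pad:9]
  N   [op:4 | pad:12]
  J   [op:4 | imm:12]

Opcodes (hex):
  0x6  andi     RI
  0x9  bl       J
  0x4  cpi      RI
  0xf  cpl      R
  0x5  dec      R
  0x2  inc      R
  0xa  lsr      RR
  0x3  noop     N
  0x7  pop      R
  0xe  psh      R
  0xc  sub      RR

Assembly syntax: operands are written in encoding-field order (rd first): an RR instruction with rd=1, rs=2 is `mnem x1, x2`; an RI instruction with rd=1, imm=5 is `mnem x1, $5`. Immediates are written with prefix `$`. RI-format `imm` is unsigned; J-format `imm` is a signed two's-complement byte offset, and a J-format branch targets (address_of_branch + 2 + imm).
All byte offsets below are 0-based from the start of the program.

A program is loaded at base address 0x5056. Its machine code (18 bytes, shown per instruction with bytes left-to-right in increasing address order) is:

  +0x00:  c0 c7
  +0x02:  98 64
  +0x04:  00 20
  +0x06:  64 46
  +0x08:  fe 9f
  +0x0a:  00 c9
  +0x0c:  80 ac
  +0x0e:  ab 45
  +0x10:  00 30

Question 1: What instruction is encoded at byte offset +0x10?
[10] 00 30 → 0x3000
  top 4b → 0x3 → noop [N]

noop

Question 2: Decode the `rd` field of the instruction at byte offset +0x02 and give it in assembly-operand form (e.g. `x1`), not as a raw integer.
x2

+0x02: 98 64 ⇒ word 0x6498 (little)
  opcode bits[15:12]=0x6: andi/RI
  [11:9] rd=2 = x2
  [8:0] imm=152 = $152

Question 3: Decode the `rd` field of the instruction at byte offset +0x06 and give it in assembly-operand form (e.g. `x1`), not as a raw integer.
+0x06: 64 46 ⇒ word 0x4664 (little)
  opcode bits[15:12]=0x4: cpi/RI
  [11:9] rd=3 = x3
  [8:0] imm=100 = $100

x3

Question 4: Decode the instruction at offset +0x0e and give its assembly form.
+0x0e: ab 45 ⇒ word 0x45ab (little)
  opcode bits[15:12]=0x4: cpi/RI
  [11:9] rd=2 = x2
  [8:0] imm=427 = $427

cpi x2, $427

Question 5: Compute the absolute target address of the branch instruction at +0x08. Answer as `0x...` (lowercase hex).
[08] fe 9f → 0x9ffe
  top 4b → 0x9 → bl [J]
  imm@[11:0]=0xffe (s12→-2) ⇒ $-2
  target = base 0x5056 + off 0x08 + 2 + imm -2 = 0x505e

0x505e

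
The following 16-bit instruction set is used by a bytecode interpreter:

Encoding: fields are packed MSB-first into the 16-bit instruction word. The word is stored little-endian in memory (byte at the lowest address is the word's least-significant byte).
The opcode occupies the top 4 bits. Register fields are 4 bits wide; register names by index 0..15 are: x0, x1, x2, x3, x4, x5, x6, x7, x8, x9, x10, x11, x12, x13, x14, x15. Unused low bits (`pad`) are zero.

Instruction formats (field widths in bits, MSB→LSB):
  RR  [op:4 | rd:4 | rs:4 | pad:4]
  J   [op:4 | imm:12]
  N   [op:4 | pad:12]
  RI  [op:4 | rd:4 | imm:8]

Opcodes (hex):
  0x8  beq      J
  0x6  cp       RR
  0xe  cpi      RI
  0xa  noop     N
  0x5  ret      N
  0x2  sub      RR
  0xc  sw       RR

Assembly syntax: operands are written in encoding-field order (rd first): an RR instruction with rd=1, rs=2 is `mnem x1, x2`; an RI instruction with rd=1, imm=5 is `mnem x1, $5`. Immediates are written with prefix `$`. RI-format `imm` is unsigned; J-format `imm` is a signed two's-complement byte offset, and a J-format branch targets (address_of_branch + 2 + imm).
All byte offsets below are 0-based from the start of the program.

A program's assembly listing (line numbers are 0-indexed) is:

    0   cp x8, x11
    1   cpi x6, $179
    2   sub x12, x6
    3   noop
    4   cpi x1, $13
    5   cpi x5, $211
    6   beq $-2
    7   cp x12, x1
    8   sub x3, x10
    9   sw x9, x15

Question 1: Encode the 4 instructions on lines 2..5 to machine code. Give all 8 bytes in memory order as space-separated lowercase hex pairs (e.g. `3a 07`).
60 2c 00 a0 0d e1 d3 e5

L2: sub op=0x2:4|rd=12:4|rs=6:4|pad=0:4 ⇒ 0x2c60 ⇒ little 60 2c
L3: noop op=0xa:4|pad=0:12 ⇒ 0xa000 ⇒ little 00 a0
L4: cpi op=0xe:4|rd=1:4|imm=13:8 ⇒ 0xe10d ⇒ little 0d e1
L5: cpi op=0xe:4|rd=5:4|imm=211:8 ⇒ 0xe5d3 ⇒ little d3 e5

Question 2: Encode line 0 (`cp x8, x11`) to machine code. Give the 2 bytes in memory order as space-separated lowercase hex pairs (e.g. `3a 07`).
L0: cp op=0x6:4|rd=8:4|rs=11:4|pad=0:4 ⇒ 0x68b0 ⇒ little b0 68

b0 68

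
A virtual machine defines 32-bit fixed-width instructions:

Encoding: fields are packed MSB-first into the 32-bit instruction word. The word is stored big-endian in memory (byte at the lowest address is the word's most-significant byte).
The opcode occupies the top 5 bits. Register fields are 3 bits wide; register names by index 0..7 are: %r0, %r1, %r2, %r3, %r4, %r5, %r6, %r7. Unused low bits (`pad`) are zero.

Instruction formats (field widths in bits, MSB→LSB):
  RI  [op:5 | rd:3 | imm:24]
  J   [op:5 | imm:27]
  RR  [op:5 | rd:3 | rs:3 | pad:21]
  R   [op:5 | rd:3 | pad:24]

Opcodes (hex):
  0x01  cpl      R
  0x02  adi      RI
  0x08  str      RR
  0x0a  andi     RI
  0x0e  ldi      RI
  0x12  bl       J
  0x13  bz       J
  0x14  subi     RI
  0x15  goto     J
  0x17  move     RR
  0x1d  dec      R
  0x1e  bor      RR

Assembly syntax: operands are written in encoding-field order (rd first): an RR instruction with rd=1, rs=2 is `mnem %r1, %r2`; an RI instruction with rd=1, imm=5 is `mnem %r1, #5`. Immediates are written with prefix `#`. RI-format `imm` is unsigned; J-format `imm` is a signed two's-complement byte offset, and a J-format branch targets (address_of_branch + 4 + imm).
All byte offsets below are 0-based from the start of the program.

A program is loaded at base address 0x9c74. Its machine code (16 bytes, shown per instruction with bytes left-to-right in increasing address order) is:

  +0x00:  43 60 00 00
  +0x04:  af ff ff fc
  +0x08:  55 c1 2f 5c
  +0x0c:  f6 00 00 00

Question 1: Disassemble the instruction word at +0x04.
goto #-4

[04] af ff ff fc → 0xaffffffc
  top 5b → 0x15 → goto [J]
  [26:0] imm=134217724 (s27→-4) = #-4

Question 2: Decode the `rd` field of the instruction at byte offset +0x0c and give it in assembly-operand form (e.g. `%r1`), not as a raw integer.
off 0x0c: read f6 00 00 00 as big → 0xf6000000
  opcode bits[31:27]=0x1e: bor/RR
  rd: (w>>24)&0x7=0x6 → %r6
  rs: (w>>21)&0x7=0x0 → %r0

%r6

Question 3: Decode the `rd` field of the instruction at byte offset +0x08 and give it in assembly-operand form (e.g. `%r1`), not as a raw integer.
@+08  big-endian(55 c1 2f 5c) = 0x55c12f5c
  opcode bits[31:27]=0xa: andi/RI
  [26:24] rd=5 = %r5
  [23:0] imm=12660572 = #12660572

%r5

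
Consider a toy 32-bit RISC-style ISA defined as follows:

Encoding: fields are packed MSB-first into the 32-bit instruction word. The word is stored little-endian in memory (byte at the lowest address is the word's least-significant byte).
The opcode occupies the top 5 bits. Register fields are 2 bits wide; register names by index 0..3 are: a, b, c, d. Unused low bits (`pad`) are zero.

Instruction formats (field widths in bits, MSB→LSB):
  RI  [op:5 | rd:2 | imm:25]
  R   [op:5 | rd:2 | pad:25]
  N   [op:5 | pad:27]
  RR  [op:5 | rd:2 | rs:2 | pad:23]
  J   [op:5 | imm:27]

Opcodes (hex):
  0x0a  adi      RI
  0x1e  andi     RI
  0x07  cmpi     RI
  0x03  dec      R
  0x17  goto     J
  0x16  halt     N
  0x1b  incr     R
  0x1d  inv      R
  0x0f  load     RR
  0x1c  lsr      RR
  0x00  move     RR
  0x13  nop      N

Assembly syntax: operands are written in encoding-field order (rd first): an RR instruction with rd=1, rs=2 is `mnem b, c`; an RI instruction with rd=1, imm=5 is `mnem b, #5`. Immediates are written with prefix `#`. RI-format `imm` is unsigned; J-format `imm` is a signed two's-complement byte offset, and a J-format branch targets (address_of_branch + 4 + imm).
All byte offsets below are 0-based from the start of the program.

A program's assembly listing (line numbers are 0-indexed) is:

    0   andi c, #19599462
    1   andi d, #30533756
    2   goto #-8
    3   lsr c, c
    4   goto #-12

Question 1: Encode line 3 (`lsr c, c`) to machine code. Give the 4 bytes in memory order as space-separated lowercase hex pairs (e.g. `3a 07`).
00 00 00 e5

L3: lsr op=0x1c:5|rd=2:2|rs=2:2|pad=0:23 ⇒ 0xe5000000 ⇒ little 00 00 00 e5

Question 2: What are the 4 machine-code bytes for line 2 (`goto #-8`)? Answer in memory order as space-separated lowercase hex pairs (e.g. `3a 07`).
f8 ff ff bf

L2: goto op=0x17:5|imm=-8:27 ⇒ 0xbffffff8 ⇒ little f8 ff ff bf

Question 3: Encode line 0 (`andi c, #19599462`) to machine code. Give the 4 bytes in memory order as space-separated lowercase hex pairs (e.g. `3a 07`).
0. andi fields op=0x1e:5|rd=2:2|imm=19599462:25 → word f52b1066h → 66 10 2b f5

66 10 2b f5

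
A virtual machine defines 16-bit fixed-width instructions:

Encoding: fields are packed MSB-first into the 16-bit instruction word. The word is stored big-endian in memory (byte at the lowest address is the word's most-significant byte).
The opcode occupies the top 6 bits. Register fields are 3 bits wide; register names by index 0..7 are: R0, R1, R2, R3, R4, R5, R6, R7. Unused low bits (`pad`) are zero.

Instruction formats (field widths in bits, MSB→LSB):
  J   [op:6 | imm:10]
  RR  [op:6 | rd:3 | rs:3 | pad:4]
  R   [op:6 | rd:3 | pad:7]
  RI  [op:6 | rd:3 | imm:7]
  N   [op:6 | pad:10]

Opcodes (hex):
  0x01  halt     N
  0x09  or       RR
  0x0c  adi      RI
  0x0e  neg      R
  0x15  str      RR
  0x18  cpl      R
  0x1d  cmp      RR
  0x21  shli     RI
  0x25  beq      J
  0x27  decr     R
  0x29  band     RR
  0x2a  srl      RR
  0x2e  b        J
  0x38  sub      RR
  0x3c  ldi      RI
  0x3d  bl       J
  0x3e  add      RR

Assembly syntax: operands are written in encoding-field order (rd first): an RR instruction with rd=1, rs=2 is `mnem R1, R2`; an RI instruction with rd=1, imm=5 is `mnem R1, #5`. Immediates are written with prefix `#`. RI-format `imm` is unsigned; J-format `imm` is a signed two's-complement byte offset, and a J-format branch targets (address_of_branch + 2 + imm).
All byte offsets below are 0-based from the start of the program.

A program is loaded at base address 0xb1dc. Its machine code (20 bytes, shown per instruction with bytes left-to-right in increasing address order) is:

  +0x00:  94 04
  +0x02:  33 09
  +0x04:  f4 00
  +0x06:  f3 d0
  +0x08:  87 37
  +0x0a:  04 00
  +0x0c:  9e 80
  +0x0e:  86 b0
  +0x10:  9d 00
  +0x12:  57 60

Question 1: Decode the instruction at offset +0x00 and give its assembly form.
beq #4

[00] 94 04 → 0x9404
  opcode bits[15:10]=0x25: beq/J
  imm: (w>>0)&0x3ff=0x4 → #4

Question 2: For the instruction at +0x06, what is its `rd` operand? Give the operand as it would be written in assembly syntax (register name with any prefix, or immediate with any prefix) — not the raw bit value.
R7

[06] f3 d0 → 0xf3d0
  top 6b → 0x3c → ldi [RI]
  rd: (w>>7)&0x7=0x7 → R7
  imm: (w>>0)&0x7f=0x50 → #80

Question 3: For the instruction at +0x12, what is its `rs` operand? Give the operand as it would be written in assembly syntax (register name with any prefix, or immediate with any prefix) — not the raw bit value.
off 0x12: read 57 60 as big → 0x5760
  op=0x5760>>10=0x15 ⇒ str (RR)
  [9:7] rd=6 = R6
  [6:4] rs=6 = R6

R6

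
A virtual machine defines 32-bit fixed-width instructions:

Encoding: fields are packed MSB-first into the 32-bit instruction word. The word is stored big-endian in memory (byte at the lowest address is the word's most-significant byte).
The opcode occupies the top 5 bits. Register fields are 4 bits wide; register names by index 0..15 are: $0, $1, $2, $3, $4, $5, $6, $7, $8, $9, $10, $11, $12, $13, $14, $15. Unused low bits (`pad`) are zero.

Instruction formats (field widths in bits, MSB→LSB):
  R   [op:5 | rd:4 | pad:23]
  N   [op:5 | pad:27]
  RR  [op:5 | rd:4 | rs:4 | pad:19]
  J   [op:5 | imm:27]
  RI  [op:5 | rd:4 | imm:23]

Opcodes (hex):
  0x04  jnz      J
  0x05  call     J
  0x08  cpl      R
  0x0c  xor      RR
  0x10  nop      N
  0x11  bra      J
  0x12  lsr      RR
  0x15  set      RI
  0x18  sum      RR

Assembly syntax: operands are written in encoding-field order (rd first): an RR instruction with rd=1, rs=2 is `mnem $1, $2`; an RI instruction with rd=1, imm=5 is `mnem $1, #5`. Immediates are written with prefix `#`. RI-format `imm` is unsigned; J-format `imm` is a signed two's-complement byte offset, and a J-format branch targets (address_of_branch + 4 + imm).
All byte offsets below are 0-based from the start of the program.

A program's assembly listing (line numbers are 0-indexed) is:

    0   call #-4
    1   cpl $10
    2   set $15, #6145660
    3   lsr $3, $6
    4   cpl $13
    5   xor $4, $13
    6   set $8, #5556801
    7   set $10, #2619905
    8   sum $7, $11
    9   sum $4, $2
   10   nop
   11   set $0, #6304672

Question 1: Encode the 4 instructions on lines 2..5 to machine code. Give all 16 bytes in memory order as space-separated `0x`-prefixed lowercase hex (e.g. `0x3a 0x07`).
2. set fields op=0x15:5|rd=15:4|imm=6145660:23 → word afddc67ch → af dd c6 7c
3. lsr fields op=0x12:5|rd=3:4|rs=6:4|pad=0:19 → word 91b00000h → 91 b0 00 00
4. cpl fields op=0x8:5|rd=13:4|pad=0:23 → word 46800000h → 46 80 00 00
5. xor fields op=0xc:5|rd=4:4|rs=13:4|pad=0:19 → word 62680000h → 62 68 00 00

0xaf 0xdd 0xc6 0x7c 0x91 0xb0 0x00 0x00 0x46 0x80 0x00 0x00 0x62 0x68 0x00 0x00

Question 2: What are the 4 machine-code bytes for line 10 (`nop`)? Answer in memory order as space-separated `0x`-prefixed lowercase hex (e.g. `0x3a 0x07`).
0x80 0x00 0x00 0x00

L10: nop op=0x10:5|pad=0:27 ⇒ 0x80000000 ⇒ big 80 00 00 00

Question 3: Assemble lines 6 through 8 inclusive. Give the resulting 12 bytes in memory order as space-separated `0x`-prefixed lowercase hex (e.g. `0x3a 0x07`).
line 6 (set): pack op=0x15:5|rd=8:4|imm=5556801:23 = 0xac54ca41; big→ ac 54 ca 41
line 7 (set): pack op=0x15:5|rd=10:4|imm=2619905:23 = 0xad27fa01; big→ ad 27 fa 01
line 8 (sum): pack op=0x18:5|rd=7:4|rs=11:4|pad=0:19 = 0xc3d80000; big→ c3 d8 00 00

0xac 0x54 0xca 0x41 0xad 0x27 0xfa 0x01 0xc3 0xd8 0x00 0x00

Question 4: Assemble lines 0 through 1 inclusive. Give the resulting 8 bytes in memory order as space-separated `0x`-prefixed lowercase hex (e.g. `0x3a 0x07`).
line 0 (call): pack op=0x5:5|imm=-4:27 = 0x2ffffffc; big→ 2f ff ff fc
line 1 (cpl): pack op=0x8:5|rd=10:4|pad=0:23 = 0x45000000; big→ 45 00 00 00

0x2f 0xff 0xff 0xfc 0x45 0x00 0x00 0x00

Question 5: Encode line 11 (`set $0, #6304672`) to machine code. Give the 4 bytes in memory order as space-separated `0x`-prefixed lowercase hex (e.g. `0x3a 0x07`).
11. set fields op=0x15:5|rd=0:4|imm=6304672:23 → word a86033a0h → a8 60 33 a0

0xa8 0x60 0x33 0xa0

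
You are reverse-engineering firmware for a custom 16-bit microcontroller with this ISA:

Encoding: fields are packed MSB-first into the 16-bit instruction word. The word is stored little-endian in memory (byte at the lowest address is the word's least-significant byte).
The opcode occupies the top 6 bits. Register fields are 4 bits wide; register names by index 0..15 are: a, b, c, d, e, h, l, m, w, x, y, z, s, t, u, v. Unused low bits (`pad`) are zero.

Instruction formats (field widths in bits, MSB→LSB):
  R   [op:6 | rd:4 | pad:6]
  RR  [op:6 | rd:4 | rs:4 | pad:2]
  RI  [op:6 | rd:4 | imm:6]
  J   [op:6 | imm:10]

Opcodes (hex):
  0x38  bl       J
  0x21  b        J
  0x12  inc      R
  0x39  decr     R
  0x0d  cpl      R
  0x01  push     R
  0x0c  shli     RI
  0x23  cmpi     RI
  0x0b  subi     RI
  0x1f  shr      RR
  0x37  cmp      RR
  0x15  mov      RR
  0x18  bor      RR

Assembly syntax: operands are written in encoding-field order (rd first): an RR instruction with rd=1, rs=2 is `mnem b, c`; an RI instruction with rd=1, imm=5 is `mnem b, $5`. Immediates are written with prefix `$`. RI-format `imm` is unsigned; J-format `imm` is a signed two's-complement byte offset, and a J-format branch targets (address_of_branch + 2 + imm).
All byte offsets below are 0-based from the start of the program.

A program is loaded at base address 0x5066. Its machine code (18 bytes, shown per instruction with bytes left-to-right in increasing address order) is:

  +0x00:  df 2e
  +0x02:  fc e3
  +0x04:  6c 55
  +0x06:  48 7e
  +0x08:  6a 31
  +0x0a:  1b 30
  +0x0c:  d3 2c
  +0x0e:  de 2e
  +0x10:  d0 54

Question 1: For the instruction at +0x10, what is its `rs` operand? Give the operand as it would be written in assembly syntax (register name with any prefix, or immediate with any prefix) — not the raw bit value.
e

+0x10: d0 54 ⇒ word 0x54d0 (little)
  opcode bits[15:10]=0x15: mov/RR
  [9:6] rd=3 = d
  [5:2] rs=4 = e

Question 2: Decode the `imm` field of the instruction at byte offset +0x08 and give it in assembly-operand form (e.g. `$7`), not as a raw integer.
@+08  little-endian(6a 31) = 0x316a
  opcode bits[15:10]=0xc: shli/RI
  rd@[9:6]=0x5 ⇒ h
  imm@[5:0]=0x2a ⇒ $42

$42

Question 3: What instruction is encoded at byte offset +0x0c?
subi d, $19

@+0c  little-endian(d3 2c) = 0x2cd3
  top 6b → 0xb → subi [RI]
  [9:6] rd=3 = d
  [5:0] imm=19 = $19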